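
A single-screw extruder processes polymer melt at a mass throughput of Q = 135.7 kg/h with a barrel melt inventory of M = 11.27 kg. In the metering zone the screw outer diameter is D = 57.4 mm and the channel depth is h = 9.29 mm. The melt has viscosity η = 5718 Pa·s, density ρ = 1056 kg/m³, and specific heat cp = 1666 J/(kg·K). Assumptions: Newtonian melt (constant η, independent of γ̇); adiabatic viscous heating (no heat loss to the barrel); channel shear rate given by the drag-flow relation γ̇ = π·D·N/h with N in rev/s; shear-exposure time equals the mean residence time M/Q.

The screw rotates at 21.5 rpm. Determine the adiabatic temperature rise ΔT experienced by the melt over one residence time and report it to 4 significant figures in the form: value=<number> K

value=47.01 K

Q_s = Q / 3600 = 135.7 / 3600 = 0.0376944 kg/s
t_res = M / Q_s = 11.27 / 0.0376944 = 298.983 s
Geometry in metres: D = 57.4 mm → 0.0574 m, h = 9.29 mm → 0.00929 m; screw speed N = 21.5 rpm = 0.358333 rev/s
γ̇ = π·D·N / h = π · 0.0574 · 0.358333 / 0.00929 = 6.95558 s⁻¹
ΔT = η·γ̇²·t_res / (ρ·cp) = 5718 · (6.95558)² · 298.983 / (1056 · 1666) = 47.013 K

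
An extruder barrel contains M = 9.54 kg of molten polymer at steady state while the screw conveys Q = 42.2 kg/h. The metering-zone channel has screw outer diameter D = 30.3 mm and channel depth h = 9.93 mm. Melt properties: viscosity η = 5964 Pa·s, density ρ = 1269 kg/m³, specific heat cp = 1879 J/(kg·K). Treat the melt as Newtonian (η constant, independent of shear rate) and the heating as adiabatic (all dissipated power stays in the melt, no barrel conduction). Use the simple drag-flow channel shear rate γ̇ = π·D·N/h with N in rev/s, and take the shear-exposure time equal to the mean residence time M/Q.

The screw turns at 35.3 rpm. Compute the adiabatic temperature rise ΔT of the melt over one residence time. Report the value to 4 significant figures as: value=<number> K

Throughput in SI: Q_s = 42.2 kg/h ÷ 3600 s/h = 0.0117222 kg/s
Mean residence time: t_res = M/Q_s = 9.54 kg / 0.0117222 kg/s = 813.839 s
Geometry in metres: D = 30.3 mm → 0.0303 m, h = 9.93 mm → 0.00993 m; screw speed N = 35.3 rpm = 0.588333 rev/s
γ̇ = π D N / h = (π)(0.0303)(0.588333) / 0.00993 = 5.63984 s⁻¹
ΔT = η·γ̇²·t_res/(ρ·cp) = [5964 × 5.63984² × 813.839] / [1269 × 1879] = 64.7472 K

value=64.75 K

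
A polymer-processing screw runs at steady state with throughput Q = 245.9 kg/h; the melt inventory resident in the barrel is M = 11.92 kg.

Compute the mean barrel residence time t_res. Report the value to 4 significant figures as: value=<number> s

Convert throughput: Q = 245.9 kg/h = 245.9/3600 = 0.0683056 kg/s
t_res = M / Q_s = 11.92 ÷ 0.0683056 = 174.51 s

value=174.5 s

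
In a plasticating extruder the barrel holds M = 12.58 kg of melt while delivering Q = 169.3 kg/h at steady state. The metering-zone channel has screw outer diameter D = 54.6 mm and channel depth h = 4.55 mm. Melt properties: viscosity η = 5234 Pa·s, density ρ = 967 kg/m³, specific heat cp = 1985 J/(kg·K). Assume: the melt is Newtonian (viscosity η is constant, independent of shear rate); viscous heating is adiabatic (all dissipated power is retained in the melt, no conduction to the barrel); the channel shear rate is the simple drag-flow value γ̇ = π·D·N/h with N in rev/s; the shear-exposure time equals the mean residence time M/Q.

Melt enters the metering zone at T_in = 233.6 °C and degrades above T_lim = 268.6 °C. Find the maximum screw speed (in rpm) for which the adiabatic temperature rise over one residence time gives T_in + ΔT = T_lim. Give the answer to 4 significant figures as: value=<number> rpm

Q_s = Q / 3600 = 169.3 / 3600 = 0.0470278 kg/s
t_res = M / Q_s = 12.58 / 0.0470278 = 267.501 s
Geometry in SI: D = 54.6 mm → 0.0546 m, h = 4.55 mm → 0.00455 m
ΔT_a = T_lim − T_in = 268.6 °C − 233.6 °C = 35 K
γ̇_max² = ΔT_a·ρ·cp / (η·t_res) = [35 × 967 × 1985] / [5234 × 267.501] = 47.9839 s⁻²
Take the square root: γ̇_max = √(47.9839) = 6.92704 s⁻¹
N_max = γ̇_max h / (πD) = 6.92704·0.00455/(π·0.0546) = 0.183745 rev/s → ×60 = 11.0247 rpm

value=11.02 rpm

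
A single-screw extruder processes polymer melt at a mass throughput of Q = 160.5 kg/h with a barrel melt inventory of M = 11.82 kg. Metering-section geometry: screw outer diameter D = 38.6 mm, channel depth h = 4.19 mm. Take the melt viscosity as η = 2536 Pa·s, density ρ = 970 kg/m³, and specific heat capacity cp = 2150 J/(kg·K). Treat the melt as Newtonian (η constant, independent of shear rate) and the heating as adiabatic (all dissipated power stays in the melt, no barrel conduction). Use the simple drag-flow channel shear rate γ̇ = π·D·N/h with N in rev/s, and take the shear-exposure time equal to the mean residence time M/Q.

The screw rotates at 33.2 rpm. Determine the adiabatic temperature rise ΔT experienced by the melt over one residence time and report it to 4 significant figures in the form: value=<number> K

Throughput in SI: Q_s = 160.5 kg/h ÷ 3600 s/h = 0.0445833 kg/s
t_res = M / Q_s = 11.82 ÷ 0.0445833 = 265.121 s
Convert to SI: D = 0.0386 m, h = 0.00419 m, N = 33.2/60 = 0.553333 rev/s
Shear rate: γ̇ = πDN/h = π·0.0386·0.553333/0.00419 = 16.0144 s⁻¹
Adiabatic rise: ΔT = η γ̇² t_res / (ρ cp) = 2536·(16.0144)²·265.121 / (970·2150) = 82.6807 K

value=82.68 K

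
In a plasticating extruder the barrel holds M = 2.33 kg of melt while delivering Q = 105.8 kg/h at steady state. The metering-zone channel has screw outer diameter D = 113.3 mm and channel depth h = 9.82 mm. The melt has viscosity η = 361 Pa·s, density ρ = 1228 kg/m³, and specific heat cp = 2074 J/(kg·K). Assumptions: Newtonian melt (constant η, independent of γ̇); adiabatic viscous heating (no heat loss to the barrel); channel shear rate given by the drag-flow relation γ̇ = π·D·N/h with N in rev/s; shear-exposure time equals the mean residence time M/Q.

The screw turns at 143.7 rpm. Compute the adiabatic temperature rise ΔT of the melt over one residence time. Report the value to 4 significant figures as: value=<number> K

value=84.69 K

Convert throughput: Q = 105.8 kg/h = 105.8/3600 = 0.0293889 kg/s
t_res = M / Q_s = 2.33 ÷ 0.0293889 = 79.2817 s
Geometry in metres: D = 113.3 mm → 0.1133 m, h = 9.82 mm → 0.00982 m; screw speed N = 143.7 rpm = 2.395 rev/s
Shear rate: γ̇ = πDN/h = π·0.1133·2.395/0.00982 = 86.8108 s⁻¹
ΔT = η·γ̇²·t_res/(ρ·cp) = [361 × 86.8108² × 79.2817] / [1228 × 2074] = 84.6877 K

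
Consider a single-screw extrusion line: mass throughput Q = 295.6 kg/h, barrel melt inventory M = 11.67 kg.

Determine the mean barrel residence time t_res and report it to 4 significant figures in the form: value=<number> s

Throughput in SI: Q_s = 295.6 kg/h ÷ 3600 s/h = 0.0821111 kg/s
t_res = M / Q_s = 11.67 ÷ 0.0821111 = 142.124 s

value=142.1 s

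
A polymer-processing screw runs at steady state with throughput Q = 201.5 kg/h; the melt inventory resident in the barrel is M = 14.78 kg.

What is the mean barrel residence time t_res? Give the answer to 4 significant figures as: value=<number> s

value=264.1 s

Convert throughput: Q = 201.5 kg/h = 201.5/3600 = 0.0559722 kg/s
Mean residence time: t_res = M/Q_s = 14.78 kg / 0.0559722 kg/s = 264.06 s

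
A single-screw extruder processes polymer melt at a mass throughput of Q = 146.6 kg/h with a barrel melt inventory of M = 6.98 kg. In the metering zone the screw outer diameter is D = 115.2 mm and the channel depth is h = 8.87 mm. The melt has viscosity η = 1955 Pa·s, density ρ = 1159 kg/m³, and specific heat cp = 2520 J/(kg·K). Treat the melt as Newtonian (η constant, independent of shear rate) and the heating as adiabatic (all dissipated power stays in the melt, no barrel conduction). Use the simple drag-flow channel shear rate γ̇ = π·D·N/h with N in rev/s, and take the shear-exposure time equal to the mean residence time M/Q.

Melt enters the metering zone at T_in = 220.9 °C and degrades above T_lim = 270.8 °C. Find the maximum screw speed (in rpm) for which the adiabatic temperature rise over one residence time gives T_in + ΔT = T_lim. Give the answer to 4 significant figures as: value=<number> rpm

value=30.67 rpm

Q_s = Q / 3600 = 146.6 / 3600 = 0.0407222 kg/s
Mean residence time: t_res = M/Q_s = 6.98 kg / 0.0407222 kg/s = 171.405 s
Geometry in SI: D = 115.2 mm → 0.1152 m, h = 8.87 mm → 0.00887 m
ΔT_a = T_lim − T_in = 270.8 °C − 220.9 °C = 49.9 K
γ̇_max² = ΔT_a·ρ·cp / (η·t_res) = [49.9 × 1159 × 2520] / [1955 × 171.405] = 434.924 s⁻²
γ̇_max = sqrt(434.924) = 20.8548 s⁻¹
N_max = γ̇_max h / (πD) = 20.8548·0.00887/(π·0.1152) = 0.511126 rev/s → ×60 = 30.6676 rpm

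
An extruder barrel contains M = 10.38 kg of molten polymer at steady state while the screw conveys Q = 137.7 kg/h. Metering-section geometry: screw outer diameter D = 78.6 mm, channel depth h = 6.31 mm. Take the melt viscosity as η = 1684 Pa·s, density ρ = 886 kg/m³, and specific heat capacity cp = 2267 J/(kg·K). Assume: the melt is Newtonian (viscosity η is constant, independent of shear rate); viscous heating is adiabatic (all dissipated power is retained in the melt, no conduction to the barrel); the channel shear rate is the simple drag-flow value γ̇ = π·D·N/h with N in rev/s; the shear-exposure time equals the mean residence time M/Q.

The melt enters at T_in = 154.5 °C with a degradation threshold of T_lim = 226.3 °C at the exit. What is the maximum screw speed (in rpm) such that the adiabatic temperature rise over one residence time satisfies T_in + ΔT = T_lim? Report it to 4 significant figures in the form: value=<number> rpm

value=27.24 rpm

Throughput in SI: Q_s = 137.7 kg/h ÷ 3600 s/h = 0.03825 kg/s
t_res = M / Q_s = 10.38 / 0.03825 = 271.373 s
Convert to metres: D = 0.0786 m, h = 0.00631 m
ΔT_a = T_lim − T_in = 226.3 °C − 154.5 °C = 71.8 K
Invert ΔT = ηγ̇²t_res/(ρcp) for γ̇: γ̇_max² = ΔT_a ρ cp / (η t_res) = 71.8·886·2267 / (1684·271.373) = 315.574 s⁻²
Take the square root: γ̇_max = √(315.574) = 17.7644 s⁻¹
Solve γ̇ = πDN/h for N: N_max = γ̇_max·h/(π·D) = 17.7644 × 0.00631 / (π × 0.0786) = 0.45395 rev/s = 27.237 rpm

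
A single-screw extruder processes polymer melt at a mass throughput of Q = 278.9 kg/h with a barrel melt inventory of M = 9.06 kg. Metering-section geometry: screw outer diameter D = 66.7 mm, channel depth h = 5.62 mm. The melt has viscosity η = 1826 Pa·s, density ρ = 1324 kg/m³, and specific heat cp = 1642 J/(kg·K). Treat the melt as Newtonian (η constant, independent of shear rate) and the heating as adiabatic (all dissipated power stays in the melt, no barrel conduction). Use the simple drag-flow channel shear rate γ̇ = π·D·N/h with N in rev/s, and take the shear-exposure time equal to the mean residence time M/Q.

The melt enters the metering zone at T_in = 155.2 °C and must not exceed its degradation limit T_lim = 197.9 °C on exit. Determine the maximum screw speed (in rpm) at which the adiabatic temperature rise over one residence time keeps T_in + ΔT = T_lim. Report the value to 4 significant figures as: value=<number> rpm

Throughput in SI: Q_s = 278.9 kg/h ÷ 3600 s/h = 0.0774722 kg/s
Mean residence time: t_res = M/Q_s = 9.06 kg / 0.0774722 kg/s = 116.945 s
Convert to metres: D = 0.0667 m, h = 0.00562 m
ΔT_a = T_lim − T_in = 197.9 − 155.2 = 42.7 K
γ̇_max² = ΔT_a·ρ·cp/(η·t_res) = 42.7·1324·1642/(1826·116.945) = 434.716 s⁻²
Take the square root: γ̇_max = √(434.716) = 20.8499 s⁻¹
Solve γ̇ = πDN/h for N: N_max = γ̇_max·h/(π·D) = 20.8499 × 0.00562 / (π × 0.0667) = 0.559195 rev/s = 33.5517 rpm

value=33.55 rpm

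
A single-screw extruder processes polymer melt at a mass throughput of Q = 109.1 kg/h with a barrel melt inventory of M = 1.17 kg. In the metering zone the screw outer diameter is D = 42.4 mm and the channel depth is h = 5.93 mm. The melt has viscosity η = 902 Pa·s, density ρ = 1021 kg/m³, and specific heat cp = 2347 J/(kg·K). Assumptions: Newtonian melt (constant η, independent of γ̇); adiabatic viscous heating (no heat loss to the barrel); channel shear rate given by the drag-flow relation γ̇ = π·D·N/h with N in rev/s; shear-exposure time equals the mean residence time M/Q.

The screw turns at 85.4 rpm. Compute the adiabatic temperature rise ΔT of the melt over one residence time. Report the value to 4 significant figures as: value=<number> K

Q_s = Q / 3600 = 109.1 / 3600 = 0.0303056 kg/s
Mean residence time: t_res = M/Q_s = 1.17 kg / 0.0303056 kg/s = 38.6068 s
D = 42.4 mm = 0.0424 m;  h = 5.93 mm = 0.00593 m;  N = 85.4 rpm / 60 = 1.42333 rev/s
γ̇ = π D N / h = (π)(0.0424)(1.42333) / 0.00593 = 31.9718 s⁻¹
Adiabatic rise: ΔT = η γ̇² t_res / (ρ cp) = 902·(31.9718)²·38.6068 / (1021·2347) = 14.8548 K

value=14.85 K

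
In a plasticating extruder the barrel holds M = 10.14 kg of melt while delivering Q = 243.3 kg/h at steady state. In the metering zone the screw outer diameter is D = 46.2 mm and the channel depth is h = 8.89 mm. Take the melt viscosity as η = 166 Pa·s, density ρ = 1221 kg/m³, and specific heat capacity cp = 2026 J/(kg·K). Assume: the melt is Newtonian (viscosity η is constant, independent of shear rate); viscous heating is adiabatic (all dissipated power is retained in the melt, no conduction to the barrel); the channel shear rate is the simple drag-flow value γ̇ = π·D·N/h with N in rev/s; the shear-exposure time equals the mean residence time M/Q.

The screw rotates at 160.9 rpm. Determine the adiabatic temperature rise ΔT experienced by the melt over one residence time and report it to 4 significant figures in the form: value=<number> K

value=19.30 K

Throughput in SI: Q_s = 243.3 kg/h ÷ 3600 s/h = 0.0675833 kg/s
Mean residence time: t_res = M/Q_s = 10.14 kg / 0.0675833 kg/s = 150.037 s
D = 46.2 mm = 0.0462 m;  h = 8.89 mm = 0.00889 m;  N = 160.9 rpm / 60 = 2.68167 rev/s
γ̇ = π·D·N / h = π · 0.0462 · 2.68167 / 0.00889 = 43.7819 s⁻¹
Adiabatic rise: ΔT = η γ̇² t_res / (ρ cp) = 166·(43.7819)²·150.037 / (1221·2026) = 19.2993 K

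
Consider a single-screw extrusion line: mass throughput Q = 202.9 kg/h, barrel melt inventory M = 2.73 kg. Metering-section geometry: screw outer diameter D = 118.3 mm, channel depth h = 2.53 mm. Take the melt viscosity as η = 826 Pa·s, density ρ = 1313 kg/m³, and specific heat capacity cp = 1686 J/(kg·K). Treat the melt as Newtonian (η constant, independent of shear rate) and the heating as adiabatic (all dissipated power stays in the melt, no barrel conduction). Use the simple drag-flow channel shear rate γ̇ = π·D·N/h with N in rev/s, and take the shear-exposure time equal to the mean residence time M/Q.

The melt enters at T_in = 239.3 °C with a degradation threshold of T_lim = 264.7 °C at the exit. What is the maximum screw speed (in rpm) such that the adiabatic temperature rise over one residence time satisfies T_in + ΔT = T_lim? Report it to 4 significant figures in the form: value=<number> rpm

value=15.31 rpm

Q_s = Q / 3600 = 202.9 / 3600 = 0.0563611 kg/s
Mean residence time: t_res = M/Q_s = 2.73 kg / 0.0563611 kg/s = 48.4377 s
D = 118.3 mm = 0.1183 m;  h = 2.53 mm = 0.00253 m
ΔT_a = T_lim − T_in = 264.7 − 239.3 = 25.4 K
Invert ΔT = ηγ̇²t_res/(ρcp) for γ̇: γ̇_max² = ΔT_a ρ cp / (η t_res) = 25.4·1313·1686 / (826·48.4377) = 1405.38 s⁻²
Take the square root: γ̇_max = √(1405.38) = 37.4884 s⁻¹
N_max = γ̇_max·h / (π·D) = 37.4884 · 0.00253 / (π · 0.1183) = 0.255201 rev/s = 15.3121 rpm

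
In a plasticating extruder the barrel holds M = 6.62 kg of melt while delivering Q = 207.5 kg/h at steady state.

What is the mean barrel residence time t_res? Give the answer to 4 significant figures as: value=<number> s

Throughput in SI: Q_s = 207.5 kg/h ÷ 3600 s/h = 0.0576389 kg/s
t_res = M / Q_s = 6.62 ÷ 0.0576389 = 114.853 s

value=114.9 s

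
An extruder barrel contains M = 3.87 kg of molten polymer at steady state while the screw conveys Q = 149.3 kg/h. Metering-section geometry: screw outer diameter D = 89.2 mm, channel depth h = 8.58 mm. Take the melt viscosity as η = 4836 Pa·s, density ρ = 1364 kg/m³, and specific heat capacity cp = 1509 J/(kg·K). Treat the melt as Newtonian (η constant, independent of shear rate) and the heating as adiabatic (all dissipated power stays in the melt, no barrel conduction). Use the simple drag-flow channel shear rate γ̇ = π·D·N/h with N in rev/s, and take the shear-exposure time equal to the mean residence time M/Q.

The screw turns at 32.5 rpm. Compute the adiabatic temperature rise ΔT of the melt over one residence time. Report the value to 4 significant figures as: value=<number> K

Throughput in SI: Q_s = 149.3 kg/h ÷ 3600 s/h = 0.0414722 kg/s
t_res = M / Q_s = 3.87 ÷ 0.0414722 = 93.3155 s
Convert to SI: D = 0.0892 m, h = 0.00858 m, N = 32.5/60 = 0.541667 rev/s
Shear rate: γ̇ = πDN/h = π·0.0892·0.541667/0.00858 = 17.6913 s⁻¹
ΔT = η·γ̇²·t_res/(ρ·cp) = [4836 × 17.6913² × 93.3155] / [1364 × 1509] = 68.6207 K

value=68.62 K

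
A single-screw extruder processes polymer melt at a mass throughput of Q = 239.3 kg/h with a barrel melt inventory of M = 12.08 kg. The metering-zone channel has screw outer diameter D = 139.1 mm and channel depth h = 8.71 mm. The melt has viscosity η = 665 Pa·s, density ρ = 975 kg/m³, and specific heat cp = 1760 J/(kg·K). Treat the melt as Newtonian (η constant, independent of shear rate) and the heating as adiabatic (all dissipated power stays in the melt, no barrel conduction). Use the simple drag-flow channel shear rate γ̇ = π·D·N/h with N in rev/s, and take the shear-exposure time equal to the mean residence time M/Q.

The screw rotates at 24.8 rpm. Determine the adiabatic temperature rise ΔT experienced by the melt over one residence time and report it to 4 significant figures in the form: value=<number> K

Convert throughput: Q = 239.3 kg/h = 239.3/3600 = 0.0664722 kg/s
t_res = M / Q_s = 12.08 / 0.0664722 = 181.73 s
D = 139.1 mm = 0.1391 m;  h = 8.71 mm = 0.00871 m;  N = 24.8 rpm / 60 = 0.413333 rev/s
γ̇ = π·D·N / h = π · 0.1391 · 0.413333 / 0.00871 = 20.7376 s⁻¹
ΔT = η·γ̇²·t_res / (ρ·cp) = 665 · (20.7376)² · 181.73 / (975 · 1760) = 30.2865 K

value=30.29 K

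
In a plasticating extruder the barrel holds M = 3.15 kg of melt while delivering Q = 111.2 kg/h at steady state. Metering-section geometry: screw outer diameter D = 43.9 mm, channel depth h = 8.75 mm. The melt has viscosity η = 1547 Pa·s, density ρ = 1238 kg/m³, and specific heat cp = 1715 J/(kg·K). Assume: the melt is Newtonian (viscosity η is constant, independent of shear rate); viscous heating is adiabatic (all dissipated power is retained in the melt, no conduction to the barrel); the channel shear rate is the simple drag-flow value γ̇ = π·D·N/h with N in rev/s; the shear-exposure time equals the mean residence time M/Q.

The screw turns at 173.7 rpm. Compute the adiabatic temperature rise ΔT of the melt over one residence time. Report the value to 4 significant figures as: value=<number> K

value=154.7 K

Throughput in SI: Q_s = 111.2 kg/h ÷ 3600 s/h = 0.0308889 kg/s
Mean residence time: t_res = M/Q_s = 3.15 kg / 0.0308889 kg/s = 101.978 s
Convert to SI: D = 0.0439 m, h = 0.00875 m, N = 173.7/60 = 2.895 rev/s
Shear rate: γ̇ = πDN/h = π·0.0439·2.895/0.00875 = 45.6305 s⁻¹
ΔT = η·γ̇²·t_res/(ρ·cp) = [1547 × 45.6305² × 101.978] / [1238 × 1715] = 154.712 K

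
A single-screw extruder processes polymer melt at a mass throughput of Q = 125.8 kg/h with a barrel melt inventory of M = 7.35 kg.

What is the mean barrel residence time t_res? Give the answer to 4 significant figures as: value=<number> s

value=210.3 s

Convert throughput: Q = 125.8 kg/h = 125.8/3600 = 0.0349444 kg/s
Mean residence time: t_res = M/Q_s = 7.35 kg / 0.0349444 kg/s = 210.334 s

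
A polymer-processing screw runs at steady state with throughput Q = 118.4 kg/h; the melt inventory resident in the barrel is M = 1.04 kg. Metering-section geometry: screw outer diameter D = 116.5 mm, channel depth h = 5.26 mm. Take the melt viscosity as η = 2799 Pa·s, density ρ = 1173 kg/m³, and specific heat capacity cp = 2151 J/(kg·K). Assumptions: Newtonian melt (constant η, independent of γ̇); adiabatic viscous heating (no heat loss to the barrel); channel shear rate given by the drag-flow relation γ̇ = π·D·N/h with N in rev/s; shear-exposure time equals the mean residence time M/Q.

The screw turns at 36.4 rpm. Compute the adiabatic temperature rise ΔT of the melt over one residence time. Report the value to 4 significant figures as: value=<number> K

value=62.51 K

Convert throughput: Q = 118.4 kg/h = 118.4/3600 = 0.0328889 kg/s
t_res = M / Q_s = 1.04 ÷ 0.0328889 = 31.6216 s
Convert to SI: D = 0.1165 m, h = 0.00526 m, N = 36.4/60 = 0.606667 rev/s
Shear rate: γ̇ = πDN/h = π·0.1165·0.606667/0.00526 = 42.2124 s⁻¹
Adiabatic rise: ΔT = η γ̇² t_res / (ρ cp) = 2799·(42.2124)²·31.6216 / (1173·2151) = 62.507 K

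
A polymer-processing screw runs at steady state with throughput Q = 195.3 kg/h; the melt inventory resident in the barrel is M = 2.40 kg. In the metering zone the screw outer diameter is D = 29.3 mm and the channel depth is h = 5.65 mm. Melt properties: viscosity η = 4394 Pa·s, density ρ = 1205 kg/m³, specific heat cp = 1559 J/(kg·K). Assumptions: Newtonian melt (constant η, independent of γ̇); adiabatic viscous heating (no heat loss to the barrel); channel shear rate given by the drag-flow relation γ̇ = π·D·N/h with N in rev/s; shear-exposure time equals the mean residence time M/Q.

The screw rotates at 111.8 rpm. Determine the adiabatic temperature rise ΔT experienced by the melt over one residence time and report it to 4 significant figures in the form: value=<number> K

Q_s = Q / 3600 = 195.3 / 3600 = 0.05425 kg/s
Mean residence time: t_res = M/Q_s = 2.40 kg / 0.05425 kg/s = 44.2396 s
Convert to SI: D = 0.0293 m, h = 0.00565 m, N = 111.8/60 = 1.86333 rev/s
γ̇ = π·D·N / h = π · 0.0293 · 1.86333 / 0.00565 = 30.3571 s⁻¹
ΔT = η·γ̇²·t_res/(ρ·cp) = [4394 × 30.3571² × 44.2396] / [1205 × 1559] = 95.3581 K

value=95.36 K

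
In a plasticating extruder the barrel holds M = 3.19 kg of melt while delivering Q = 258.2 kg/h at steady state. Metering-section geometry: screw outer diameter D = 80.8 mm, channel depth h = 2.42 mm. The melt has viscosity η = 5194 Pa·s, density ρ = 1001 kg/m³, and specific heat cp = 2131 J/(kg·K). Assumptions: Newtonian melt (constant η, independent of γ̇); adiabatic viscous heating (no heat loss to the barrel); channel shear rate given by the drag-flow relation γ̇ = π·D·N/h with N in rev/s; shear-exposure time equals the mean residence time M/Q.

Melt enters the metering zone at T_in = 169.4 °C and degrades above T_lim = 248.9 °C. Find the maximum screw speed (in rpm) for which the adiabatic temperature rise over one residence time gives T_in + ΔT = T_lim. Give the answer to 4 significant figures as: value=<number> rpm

value=15.50 rpm

Q_s = Q / 3600 = 258.2 / 3600 = 0.0717222 kg/s
t_res = M / Q_s = 3.19 ÷ 0.0717222 = 44.4771 s
Convert to metres: D = 0.0808 m, h = 0.00242 m
ΔT_a = T_lim − T_in = 248.9 °C − 169.4 °C = 79.5 K
Invert ΔT = ηγ̇²t_res/(ρcp) for γ̇: γ̇_max² = ΔT_a ρ cp / (η t_res) = 79.5·1001·2131 / (5194·44.4771) = 734.084 s⁻²
γ̇_max = √734.084 = 27.094 s⁻¹
N_max = γ̇_max h / (πD) = 27.094·0.00242/(π·0.0808) = 0.258302 rev/s → ×60 = 15.4981 rpm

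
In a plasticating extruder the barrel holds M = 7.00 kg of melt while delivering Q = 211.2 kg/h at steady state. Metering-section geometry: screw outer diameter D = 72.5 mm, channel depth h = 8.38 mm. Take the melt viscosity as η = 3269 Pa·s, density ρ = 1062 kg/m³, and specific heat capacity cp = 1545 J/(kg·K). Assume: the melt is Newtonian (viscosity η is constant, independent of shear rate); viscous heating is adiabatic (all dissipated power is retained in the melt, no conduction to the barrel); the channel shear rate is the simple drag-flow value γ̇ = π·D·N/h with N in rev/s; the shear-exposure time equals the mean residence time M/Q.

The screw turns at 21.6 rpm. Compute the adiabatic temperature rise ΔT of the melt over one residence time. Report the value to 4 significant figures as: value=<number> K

value=22.76 K

Q_s = Q / 3600 = 211.2 / 3600 = 0.0586667 kg/s
t_res = M / Q_s = 7.00 / 0.0586667 = 119.318 s
Geometry in metres: D = 72.5 mm → 0.0725 m, h = 8.38 mm → 0.00838 m; screw speed N = 21.6 rpm = 0.36 rev/s
Shear rate: γ̇ = πDN/h = π·0.0725·0.36/0.00838 = 9.78467 s⁻¹
Adiabatic rise: ΔT = η γ̇² t_res / (ρ cp) = 3269·(9.78467)²·119.318 / (1062·1545) = 22.7594 K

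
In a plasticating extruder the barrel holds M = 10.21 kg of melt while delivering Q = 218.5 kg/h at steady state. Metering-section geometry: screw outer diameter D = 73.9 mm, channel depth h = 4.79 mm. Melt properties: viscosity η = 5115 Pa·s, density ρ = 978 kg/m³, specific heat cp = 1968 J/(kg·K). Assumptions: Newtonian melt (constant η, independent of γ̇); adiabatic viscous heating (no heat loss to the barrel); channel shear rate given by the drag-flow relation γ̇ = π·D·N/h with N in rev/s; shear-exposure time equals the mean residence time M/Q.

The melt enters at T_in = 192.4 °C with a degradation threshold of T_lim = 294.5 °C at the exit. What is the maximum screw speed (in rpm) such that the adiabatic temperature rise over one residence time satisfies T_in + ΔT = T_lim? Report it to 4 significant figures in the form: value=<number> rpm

value=18.71 rpm

Q_s = Q / 3600 = 218.5 / 3600 = 0.0606944 kg/s
Mean residence time: t_res = M/Q_s = 10.21 kg / 0.0606944 kg/s = 168.22 s
D = 73.9 mm = 0.0739 m;  h = 4.79 mm = 0.00479 m
Allowable rise: ΔT_a = T_lim − T_in = 294.5 − 192.4 = 102.1 K
Invert ΔT = ηγ̇²t_res/(ρcp) for γ̇: γ̇_max² = ΔT_a ρ cp / (η t_res) = 102.1·978·1968 / (5115·168.22) = 228.385 s⁻²
Take the square root: γ̇_max = √(228.385) = 15.1124 s⁻¹
Solve γ̇ = πDN/h for N: N_max = γ̇_max·h/(π·D) = 15.1124 × 0.00479 / (π × 0.0739) = 0.311799 rev/s = 18.7079 rpm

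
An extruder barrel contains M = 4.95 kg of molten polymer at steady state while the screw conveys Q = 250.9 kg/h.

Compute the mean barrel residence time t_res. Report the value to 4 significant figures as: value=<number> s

value=71.02 s

Throughput in SI: Q_s = 250.9 kg/h ÷ 3600 s/h = 0.0696944 kg/s
Mean residence time: t_res = M/Q_s = 4.95 kg / 0.0696944 kg/s = 71.0243 s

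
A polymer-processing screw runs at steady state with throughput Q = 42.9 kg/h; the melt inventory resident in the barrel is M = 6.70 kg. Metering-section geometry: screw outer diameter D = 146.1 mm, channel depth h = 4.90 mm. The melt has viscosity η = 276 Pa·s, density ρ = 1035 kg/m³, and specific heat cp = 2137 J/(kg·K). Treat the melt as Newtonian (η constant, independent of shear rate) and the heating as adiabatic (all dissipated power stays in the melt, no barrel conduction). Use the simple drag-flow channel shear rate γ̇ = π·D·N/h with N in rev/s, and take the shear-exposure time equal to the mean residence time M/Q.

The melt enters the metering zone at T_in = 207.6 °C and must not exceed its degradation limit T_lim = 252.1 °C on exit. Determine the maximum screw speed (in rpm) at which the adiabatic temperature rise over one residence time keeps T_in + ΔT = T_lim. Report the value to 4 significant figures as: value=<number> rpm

Convert throughput: Q = 42.9 kg/h = 42.9/3600 = 0.0119167 kg/s
t_res = M / Q_s = 6.70 ÷ 0.0119167 = 562.238 s
Convert to metres: D = 0.1461 m, h = 0.0049 m
ΔT_a = T_lim − T_in = 252.1 − 207.6 = 44.5 K
γ̇_max² = ΔT_a·ρ·cp/(η·t_res) = 44.5·1035·2137/(276·562.238) = 634.272 s⁻²
γ̇_max = √634.272 = 25.1848 s⁻¹
N_max = γ̇_max·h / (π·D) = 25.1848 · 0.0049 / (π · 0.1461) = 0.268865 rev/s = 16.1319 rpm

value=16.13 rpm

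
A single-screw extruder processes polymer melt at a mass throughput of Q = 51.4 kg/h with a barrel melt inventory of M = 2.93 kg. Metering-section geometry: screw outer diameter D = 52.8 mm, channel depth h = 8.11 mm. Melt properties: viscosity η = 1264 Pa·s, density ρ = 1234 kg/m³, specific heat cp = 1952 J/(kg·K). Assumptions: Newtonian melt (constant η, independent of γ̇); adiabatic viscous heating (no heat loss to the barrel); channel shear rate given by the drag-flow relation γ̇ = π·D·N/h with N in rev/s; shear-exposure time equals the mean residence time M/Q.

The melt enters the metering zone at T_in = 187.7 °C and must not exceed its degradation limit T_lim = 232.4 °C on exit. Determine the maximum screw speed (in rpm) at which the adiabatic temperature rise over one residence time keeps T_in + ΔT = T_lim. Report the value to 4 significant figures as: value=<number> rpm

Q_s = Q / 3600 = 51.4 / 3600 = 0.0142778 kg/s
t_res = M / Q_s = 2.93 ÷ 0.0142778 = 205.214 s
D = 52.8 mm = 0.0528 m;  h = 8.11 mm = 0.00811 m
ΔT_a = T_lim − T_in = 232.4 − 187.7 = 44.7 K
γ̇_max² = ΔT_a·ρ·cp/(η·t_res) = 44.7·1234·1952/(1264·205.214) = 415.096 s⁻²
γ̇_max = √415.096 = 20.3739 s⁻¹
N_max = γ̇_max h / (πD) = 20.3739·0.00811/(π·0.0528) = 0.996119 rev/s → ×60 = 59.7671 rpm

value=59.77 rpm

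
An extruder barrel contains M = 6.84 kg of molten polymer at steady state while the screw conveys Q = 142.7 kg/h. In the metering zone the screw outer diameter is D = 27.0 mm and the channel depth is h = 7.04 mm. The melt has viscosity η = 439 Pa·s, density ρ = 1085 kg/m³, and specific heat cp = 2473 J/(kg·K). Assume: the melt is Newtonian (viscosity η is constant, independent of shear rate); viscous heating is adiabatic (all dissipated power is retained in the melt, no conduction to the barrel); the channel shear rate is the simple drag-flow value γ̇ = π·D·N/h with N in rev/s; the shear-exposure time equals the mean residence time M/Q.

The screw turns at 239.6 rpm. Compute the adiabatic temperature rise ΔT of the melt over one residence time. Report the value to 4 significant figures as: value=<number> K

value=65.36 K

Throughput in SI: Q_s = 142.7 kg/h ÷ 3600 s/h = 0.0396389 kg/s
Mean residence time: t_res = M/Q_s = 6.84 kg / 0.0396389 kg/s = 172.558 s
Geometry in metres: D = 27.0 mm → 0.027 m, h = 7.04 mm → 0.00704 m; screw speed N = 239.6 rpm = 3.99333 rev/s
γ̇ = π D N / h = (π)(0.027)(3.99333) / 0.00704 = 48.1146 s⁻¹
ΔT = η·γ̇²·t_res/(ρ·cp) = [439 × 48.1146² × 172.558] / [1085 × 2473] = 65.3579 K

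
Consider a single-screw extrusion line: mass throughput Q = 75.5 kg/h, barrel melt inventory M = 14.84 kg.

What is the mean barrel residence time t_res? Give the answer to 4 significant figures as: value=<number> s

Throughput in SI: Q_s = 75.5 kg/h ÷ 3600 s/h = 0.0209722 kg/s
Mean residence time: t_res = M/Q_s = 14.84 kg / 0.0209722 kg/s = 707.603 s

value=707.6 s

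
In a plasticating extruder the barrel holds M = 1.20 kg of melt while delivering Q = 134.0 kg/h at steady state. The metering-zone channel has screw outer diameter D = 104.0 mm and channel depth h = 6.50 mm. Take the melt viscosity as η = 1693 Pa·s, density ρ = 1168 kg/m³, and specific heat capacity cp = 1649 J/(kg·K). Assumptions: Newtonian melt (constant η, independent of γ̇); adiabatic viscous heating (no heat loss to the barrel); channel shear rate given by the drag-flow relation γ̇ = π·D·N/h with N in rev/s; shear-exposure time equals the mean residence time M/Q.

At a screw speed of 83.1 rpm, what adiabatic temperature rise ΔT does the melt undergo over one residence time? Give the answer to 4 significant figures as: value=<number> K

Q_s = Q / 3600 = 134.0 / 3600 = 0.0372222 kg/s
Mean residence time: t_res = M/Q_s = 1.20 kg / 0.0372222 kg/s = 32.2388 s
Convert to SI: D = 0.104 m, h = 0.0065 m, N = 83.1/60 = 1.385 rev/s
γ̇ = π D N / h = (π)(0.104)(1.385) / 0.0065 = 69.6177 s⁻¹
ΔT = η·γ̇²·t_res/(ρ·cp) = [1693 × 69.6177² × 32.2388] / [1168 × 1649] = 137.345 K

value=137.3 K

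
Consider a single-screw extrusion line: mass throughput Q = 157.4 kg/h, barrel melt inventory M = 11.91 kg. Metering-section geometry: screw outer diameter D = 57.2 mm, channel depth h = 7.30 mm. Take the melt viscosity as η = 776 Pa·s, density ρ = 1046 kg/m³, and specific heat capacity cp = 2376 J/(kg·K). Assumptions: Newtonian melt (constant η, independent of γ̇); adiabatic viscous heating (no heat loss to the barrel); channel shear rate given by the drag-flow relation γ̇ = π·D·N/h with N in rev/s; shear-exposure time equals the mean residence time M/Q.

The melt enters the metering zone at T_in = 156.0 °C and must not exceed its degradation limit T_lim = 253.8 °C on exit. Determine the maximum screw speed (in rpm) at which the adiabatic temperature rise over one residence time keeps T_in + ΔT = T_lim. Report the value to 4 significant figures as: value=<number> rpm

Throughput in SI: Q_s = 157.4 kg/h ÷ 3600 s/h = 0.0437222 kg/s
t_res = M / Q_s = 11.91 ÷ 0.0437222 = 272.402 s
Convert to metres: D = 0.0572 m, h = 0.0073 m
ΔT_a = T_lim − T_in = 253.8 − 156.0 = 97.8 K
γ̇_max² = ΔT_a·ρ·cp / (η·t_res) = [97.8 × 1046 × 2376] / [776 × 272.402] = 1149.86 s⁻²
γ̇_max = √1149.86 = 33.9096 s⁻¹
N_max = γ̇_max h / (πD) = 33.9096·0.0073/(π·0.0572) = 1.37753 rev/s → ×60 = 82.6516 rpm

value=82.65 rpm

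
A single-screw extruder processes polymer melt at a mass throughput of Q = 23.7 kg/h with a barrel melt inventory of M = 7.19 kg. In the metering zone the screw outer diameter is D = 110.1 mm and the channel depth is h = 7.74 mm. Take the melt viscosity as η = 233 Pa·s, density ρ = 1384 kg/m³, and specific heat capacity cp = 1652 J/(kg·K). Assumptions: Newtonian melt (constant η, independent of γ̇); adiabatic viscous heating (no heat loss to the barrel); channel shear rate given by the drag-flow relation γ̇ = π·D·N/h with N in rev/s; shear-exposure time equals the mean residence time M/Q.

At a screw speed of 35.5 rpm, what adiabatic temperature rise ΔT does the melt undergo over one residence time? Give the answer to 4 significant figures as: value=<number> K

Q_s = Q / 3600 = 23.7 / 3600 = 0.00658333 kg/s
Mean residence time: t_res = M/Q_s = 7.19 kg / 0.00658333 kg/s = 1092.15 s
Convert to SI: D = 0.1101 m, h = 0.00774 m, N = 35.5/60 = 0.591667 rev/s
γ̇ = π D N / h = (π)(0.1101)(0.591667) / 0.00774 = 26.4407 s⁻¹
Adiabatic rise: ΔT = η γ̇² t_res / (ρ cp) = 233·(26.4407)²·1092.15 / (1384·1652) = 77.8107 K

value=77.81 K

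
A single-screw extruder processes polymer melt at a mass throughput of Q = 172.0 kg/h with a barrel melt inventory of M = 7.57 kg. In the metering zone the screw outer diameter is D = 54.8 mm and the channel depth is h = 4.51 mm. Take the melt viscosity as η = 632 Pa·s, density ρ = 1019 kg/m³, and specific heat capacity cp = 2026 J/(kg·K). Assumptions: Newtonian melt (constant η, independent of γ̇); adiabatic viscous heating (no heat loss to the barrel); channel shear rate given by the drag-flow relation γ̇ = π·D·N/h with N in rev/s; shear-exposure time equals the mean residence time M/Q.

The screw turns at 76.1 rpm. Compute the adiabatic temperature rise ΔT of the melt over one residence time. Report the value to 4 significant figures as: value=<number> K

value=113.7 K

Q_s = Q / 3600 = 172.0 / 3600 = 0.0477778 kg/s
t_res = M / Q_s = 7.57 / 0.0477778 = 158.442 s
D = 54.8 mm = 0.0548 m;  h = 4.51 mm = 0.00451 m;  N = 76.1 rpm / 60 = 1.26833 rev/s
γ̇ = π D N / h = (π)(0.0548)(1.26833) / 0.00451 = 48.4158 s⁻¹
ΔT = η·γ̇²·t_res/(ρ·cp) = [632 × 48.4158² × 158.442] / [1019 × 2026] = 113.697 K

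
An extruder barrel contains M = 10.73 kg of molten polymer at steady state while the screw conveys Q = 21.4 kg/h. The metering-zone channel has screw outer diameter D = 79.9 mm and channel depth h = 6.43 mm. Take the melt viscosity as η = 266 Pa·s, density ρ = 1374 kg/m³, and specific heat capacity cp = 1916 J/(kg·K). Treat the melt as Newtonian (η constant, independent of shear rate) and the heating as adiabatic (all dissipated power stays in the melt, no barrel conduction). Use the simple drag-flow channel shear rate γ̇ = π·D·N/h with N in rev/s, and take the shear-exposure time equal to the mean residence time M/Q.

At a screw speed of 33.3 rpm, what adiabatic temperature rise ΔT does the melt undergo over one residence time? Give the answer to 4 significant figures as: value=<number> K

Throughput in SI: Q_s = 21.4 kg/h ÷ 3600 s/h = 0.00594444 kg/s
Mean residence time: t_res = M/Q_s = 10.73 kg / 0.00594444 kg/s = 1805.05 s
Geometry in metres: D = 79.9 mm → 0.0799 m, h = 6.43 mm → 0.00643 m; screw speed N = 33.3 rpm = 0.555 rev/s
γ̇ = π D N / h = (π)(0.0799)(0.555) / 0.00643 = 21.666 s⁻¹
ΔT = η·γ̇²·t_res / (ρ·cp) = 266 · (21.666)² · 1805.05 / (1374 · 1916) = 85.6141 K

value=85.61 K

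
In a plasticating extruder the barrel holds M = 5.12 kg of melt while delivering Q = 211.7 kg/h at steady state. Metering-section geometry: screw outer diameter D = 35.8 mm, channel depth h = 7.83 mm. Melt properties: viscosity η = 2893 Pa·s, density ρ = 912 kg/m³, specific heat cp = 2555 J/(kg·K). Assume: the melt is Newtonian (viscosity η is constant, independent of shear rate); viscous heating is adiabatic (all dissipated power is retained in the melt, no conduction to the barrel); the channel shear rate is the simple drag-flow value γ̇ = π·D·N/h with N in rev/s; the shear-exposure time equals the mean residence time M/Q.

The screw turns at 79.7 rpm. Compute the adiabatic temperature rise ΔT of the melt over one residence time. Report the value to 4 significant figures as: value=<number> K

value=39.35 K

Q_s = Q / 3600 = 211.7 / 3600 = 0.0588056 kg/s
t_res = M / Q_s = 5.12 ÷ 0.0588056 = 87.0666 s
D = 35.8 mm = 0.0358 m;  h = 7.83 mm = 0.00783 m;  N = 79.7 rpm / 60 = 1.32833 rev/s
Shear rate: γ̇ = πDN/h = π·0.0358·1.32833/0.00783 = 19.08 s⁻¹
ΔT = η·γ̇²·t_res/(ρ·cp) = [2893 × 19.08² × 87.0666] / [912 × 2555] = 39.3524 K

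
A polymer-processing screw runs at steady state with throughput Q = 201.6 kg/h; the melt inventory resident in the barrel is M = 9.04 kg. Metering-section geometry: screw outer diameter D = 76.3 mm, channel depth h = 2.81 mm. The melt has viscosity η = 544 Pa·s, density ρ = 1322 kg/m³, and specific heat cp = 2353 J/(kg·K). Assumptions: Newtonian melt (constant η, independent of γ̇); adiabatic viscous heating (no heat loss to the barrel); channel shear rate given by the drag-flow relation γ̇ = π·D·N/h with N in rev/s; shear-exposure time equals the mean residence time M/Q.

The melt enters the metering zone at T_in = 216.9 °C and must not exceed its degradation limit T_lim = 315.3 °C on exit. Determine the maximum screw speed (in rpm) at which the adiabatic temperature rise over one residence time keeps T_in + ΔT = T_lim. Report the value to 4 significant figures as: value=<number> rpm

Convert throughput: Q = 201.6 kg/h = 201.6/3600 = 0.056 kg/s
t_res = M / Q_s = 9.04 ÷ 0.056 = 161.429 s
D = 76.3 mm = 0.0763 m;  h = 2.81 mm = 0.00281 m
Allowable rise: ΔT_a = T_lim − T_in = 315.3 − 216.9 = 98.4 K
Invert ΔT = ηγ̇²t_res/(ρcp) for γ̇: γ̇_max² = ΔT_a ρ cp / (η t_res) = 98.4·1322·2353 / (544·161.429) = 3485.53 s⁻²
γ̇_max = sqrt(3485.53) = 59.0384 s⁻¹
Solve γ̇ = πDN/h for N: N_max = γ̇_max·h/(π·D) = 59.0384 × 0.00281 / (π × 0.0763) = 0.692096 rev/s = 41.5258 rpm

value=41.53 rpm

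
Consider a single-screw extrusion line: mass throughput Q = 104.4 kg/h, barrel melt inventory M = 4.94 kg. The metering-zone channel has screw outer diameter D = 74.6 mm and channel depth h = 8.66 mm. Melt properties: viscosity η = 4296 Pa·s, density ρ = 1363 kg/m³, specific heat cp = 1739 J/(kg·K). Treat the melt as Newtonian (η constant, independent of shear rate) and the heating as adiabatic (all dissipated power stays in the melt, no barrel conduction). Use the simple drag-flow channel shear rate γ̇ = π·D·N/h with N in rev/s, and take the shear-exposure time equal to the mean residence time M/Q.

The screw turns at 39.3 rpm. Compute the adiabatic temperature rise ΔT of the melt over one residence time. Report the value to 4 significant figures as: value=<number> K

value=97.01 K

Q_s = Q / 3600 = 104.4 / 3600 = 0.029 kg/s
t_res = M / Q_s = 4.94 ÷ 0.029 = 170.345 s
Geometry in metres: D = 74.6 mm → 0.0746 m, h = 8.66 mm → 0.00866 m; screw speed N = 39.3 rpm = 0.655 rev/s
γ̇ = π D N / h = (π)(0.0746)(0.655) / 0.00866 = 17.7261 s⁻¹
Adiabatic rise: ΔT = η γ̇² t_res / (ρ cp) = 4296·(17.7261)²·170.345 / (1363·1739) = 97.0112 K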